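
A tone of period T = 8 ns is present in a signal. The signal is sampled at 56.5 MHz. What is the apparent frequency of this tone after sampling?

T = 8 ns → f = 1/T = 125 MHz.
125 MHz mod fs = 12 MHz.
12 MHz ≤ fs/2 = 28.25 MHz, appears at 12 MHz.

12 MHz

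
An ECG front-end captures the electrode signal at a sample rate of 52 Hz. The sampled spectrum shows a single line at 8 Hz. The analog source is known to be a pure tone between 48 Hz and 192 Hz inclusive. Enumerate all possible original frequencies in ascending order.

60 Hz, 96 Hz, 112 Hz, 148 Hz, 164 Hz

Frequencies that alias to 8 Hz are k·fs ± 8 Hz for integer k ≥ 0.
k=0: 8 Hz.
k=1: 44 Hz, 60 Hz.
k=2: 96 Hz, 112 Hz.
k=3: 148 Hz, 164 Hz.
k=4: 200 Hz, 216 Hz.
Within [48 Hz, 192 Hz]: 60 Hz, 96 Hz, 112 Hz, 148 Hz, 164 Hz.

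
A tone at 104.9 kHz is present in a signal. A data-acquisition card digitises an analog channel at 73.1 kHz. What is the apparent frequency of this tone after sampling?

104.9 kHz mod fs = 31.8 kHz.
31.8 kHz ≤ fs/2 = 36.55 kHz, appears at 31.8 kHz.

31.8 kHz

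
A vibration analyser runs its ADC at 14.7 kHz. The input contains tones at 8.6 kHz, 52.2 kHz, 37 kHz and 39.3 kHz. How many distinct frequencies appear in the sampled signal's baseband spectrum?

fs/2 = 7.35 kHz.
8.6 kHz > fs/2 = 7.35 kHz, folds to fs − 8.6 kHz = 6.1 kHz.
52.2 kHz mod fs = 8.1 kHz.
8.1 kHz > fs/2 = 7.35 kHz, folds to fs − 8.1 kHz = 6.6 kHz.
37 kHz mod fs = 7.6 kHz.
7.6 kHz > fs/2 = 7.35 kHz, folds to fs − 7.6 kHz = 7.1 kHz.
39.3 kHz mod fs = 9.9 kHz.
9.9 kHz > fs/2 = 7.35 kHz, folds to fs − 9.9 kHz = 4.8 kHz.
Distinct values: {4.8 kHz, 6.1 kHz, 6.6 kHz, 7.1 kHz} → 4.

4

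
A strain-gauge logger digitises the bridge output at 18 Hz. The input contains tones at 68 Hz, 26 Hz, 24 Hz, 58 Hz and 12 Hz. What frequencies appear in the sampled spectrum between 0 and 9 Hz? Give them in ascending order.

fs/2 = 9 Hz.
68 Hz mod fs = 14 Hz.
14 Hz > fs/2 = 9 Hz, folds to fs − 14 Hz = 4 Hz.
26 Hz mod fs = 8 Hz.
8 Hz ≤ fs/2 = 9 Hz, appears at 8 Hz.
24 Hz mod fs = 6 Hz.
6 Hz ≤ fs/2 = 9 Hz, appears at 6 Hz.
58 Hz mod fs = 4 Hz.
4 Hz ≤ fs/2 = 9 Hz, appears at 4 Hz.
12 Hz > fs/2 = 9 Hz, folds to fs − 12 Hz = 6 Hz.
Distinct values: {4 Hz, 6 Hz, 8 Hz}.

4 Hz, 6 Hz, 8 Hz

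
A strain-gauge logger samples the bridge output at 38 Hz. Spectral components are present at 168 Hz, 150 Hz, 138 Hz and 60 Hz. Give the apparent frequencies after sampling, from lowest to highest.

2 Hz, 14 Hz, 16 Hz

fs/2 = 19 Hz.
168 Hz mod fs = 16 Hz.
16 Hz ≤ fs/2 = 19 Hz, appears at 16 Hz.
150 Hz mod fs = 36 Hz.
36 Hz > fs/2 = 19 Hz, folds to fs − 36 Hz = 2 Hz.
138 Hz mod fs = 24 Hz.
24 Hz > fs/2 = 19 Hz, folds to fs − 24 Hz = 14 Hz.
60 Hz mod fs = 22 Hz.
22 Hz > fs/2 = 19 Hz, folds to fs − 22 Hz = 16 Hz.
Distinct values: {2 Hz, 14 Hz, 16 Hz}.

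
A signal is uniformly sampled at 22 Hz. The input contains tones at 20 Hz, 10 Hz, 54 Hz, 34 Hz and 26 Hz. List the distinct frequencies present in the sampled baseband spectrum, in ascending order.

2 Hz, 4 Hz, 10 Hz

fs/2 = 11 Hz.
20 Hz > fs/2 = 11 Hz, folds to fs − 20 Hz = 2 Hz.
10 Hz ≤ fs/2 = 11 Hz, passes unchanged.
54 Hz mod fs = 10 Hz.
10 Hz ≤ fs/2 = 11 Hz, appears at 10 Hz.
34 Hz mod fs = 12 Hz.
12 Hz > fs/2 = 11 Hz, folds to fs − 12 Hz = 10 Hz.
26 Hz mod fs = 4 Hz.
4 Hz ≤ fs/2 = 11 Hz, appears at 4 Hz.
Distinct values: {2 Hz, 4 Hz, 10 Hz}.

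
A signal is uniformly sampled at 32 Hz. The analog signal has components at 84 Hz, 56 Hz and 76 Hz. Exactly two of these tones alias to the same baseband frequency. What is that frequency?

12 Hz

fs/2 = 16 Hz.
84 Hz mod fs = 20 Hz.
20 Hz > fs/2 = 16 Hz, folds to fs − 20 Hz = 12 Hz.
56 Hz mod fs = 24 Hz.
24 Hz > fs/2 = 16 Hz, folds to fs − 24 Hz = 8 Hz.
76 Hz mod fs = 12 Hz.
12 Hz ≤ fs/2 = 16 Hz, appears at 12 Hz.
76 Hz and 84 Hz both map to 12 Hz.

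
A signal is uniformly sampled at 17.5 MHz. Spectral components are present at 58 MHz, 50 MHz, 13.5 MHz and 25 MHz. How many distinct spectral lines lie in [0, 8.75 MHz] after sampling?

fs/2 = 8.75 MHz.
58 MHz mod fs = 5.5 MHz.
5.5 MHz ≤ fs/2 = 8.75 MHz, appears at 5.5 MHz.
50 MHz mod fs = 15 MHz.
15 MHz > fs/2 = 8.75 MHz, folds to fs − 15 MHz = 2.5 MHz.
13.5 MHz > fs/2 = 8.75 MHz, folds to fs − 13.5 MHz = 4 MHz.
25 MHz mod fs = 7.5 MHz.
7.5 MHz ≤ fs/2 = 8.75 MHz, appears at 7.5 MHz.
Distinct values: {2.5 MHz, 4 MHz, 5.5 MHz, 7.5 MHz} → 4.

4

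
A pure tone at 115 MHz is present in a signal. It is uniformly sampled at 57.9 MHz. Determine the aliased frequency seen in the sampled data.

0.8 MHz

115 MHz mod fs = 57.1 MHz.
57.1 MHz > fs/2 = 28.95 MHz, folds to fs − 57.1 MHz = 0.8 MHz.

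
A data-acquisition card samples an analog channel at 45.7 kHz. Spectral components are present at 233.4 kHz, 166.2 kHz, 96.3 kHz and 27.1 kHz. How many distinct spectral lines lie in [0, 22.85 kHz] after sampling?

3

fs/2 = 22.85 kHz.
233.4 kHz mod fs = 4.9 kHz.
4.9 kHz ≤ fs/2 = 22.85 kHz, appears at 4.9 kHz.
166.2 kHz mod fs = 29.1 kHz.
29.1 kHz > fs/2 = 22.85 kHz, folds to fs − 29.1 kHz = 16.6 kHz.
96.3 kHz mod fs = 4.9 kHz.
4.9 kHz ≤ fs/2 = 22.85 kHz, appears at 4.9 kHz.
27.1 kHz > fs/2 = 22.85 kHz, folds to fs − 27.1 kHz = 18.6 kHz.
Distinct values: {4.9 kHz, 16.6 kHz, 18.6 kHz} → 3.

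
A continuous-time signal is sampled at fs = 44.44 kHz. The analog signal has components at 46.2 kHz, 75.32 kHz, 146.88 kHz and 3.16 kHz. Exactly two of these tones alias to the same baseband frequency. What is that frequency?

13.56 kHz

fs/2 = 22.22 kHz.
46.2 kHz mod fs = 1.76 kHz.
1.76 kHz ≤ fs/2 = 22.22 kHz, appears at 1.76 kHz.
75.32 kHz mod fs = 30.88 kHz.
30.88 kHz > fs/2 = 22.22 kHz, folds to fs − 30.88 kHz = 13.56 kHz.
146.88 kHz mod fs = 13.56 kHz.
13.56 kHz ≤ fs/2 = 22.22 kHz, appears at 13.56 kHz.
3.16 kHz ≤ fs/2 = 22.22 kHz, passes unchanged.
75.32 kHz and 146.88 kHz both map to 13.56 kHz.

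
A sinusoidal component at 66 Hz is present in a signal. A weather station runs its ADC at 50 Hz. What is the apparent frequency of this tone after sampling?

66 Hz mod fs = 16 Hz.
16 Hz ≤ fs/2 = 25 Hz, appears at 16 Hz.

16 Hz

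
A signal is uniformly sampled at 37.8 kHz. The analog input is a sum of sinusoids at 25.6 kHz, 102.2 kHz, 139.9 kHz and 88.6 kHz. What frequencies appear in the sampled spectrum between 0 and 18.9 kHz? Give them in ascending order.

fs/2 = 18.9 kHz.
25.6 kHz > fs/2 = 18.9 kHz, folds to fs − 25.6 kHz = 12.2 kHz.
102.2 kHz mod fs = 26.6 kHz.
26.6 kHz > fs/2 = 18.9 kHz, folds to fs − 26.6 kHz = 11.2 kHz.
139.9 kHz mod fs = 26.5 kHz.
26.5 kHz > fs/2 = 18.9 kHz, folds to fs − 26.5 kHz = 11.3 kHz.
88.6 kHz mod fs = 13 kHz.
13 kHz ≤ fs/2 = 18.9 kHz, appears at 13 kHz.
Distinct values: {11.2 kHz, 11.3 kHz, 12.2 kHz, 13 kHz}.

11.2 kHz, 11.3 kHz, 12.2 kHz, 13 kHz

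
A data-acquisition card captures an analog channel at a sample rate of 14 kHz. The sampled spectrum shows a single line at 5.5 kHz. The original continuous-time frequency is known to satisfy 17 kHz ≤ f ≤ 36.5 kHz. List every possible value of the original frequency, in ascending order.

19.5 kHz, 22.5 kHz, 33.5 kHz, 36.5 kHz

Frequencies that alias to 5.5 kHz are k·fs ± 5.5 kHz for integer k ≥ 0.
k=0: 5.5 kHz.
k=1: 8.5 kHz, 19.5 kHz.
k=2: 22.5 kHz, 33.5 kHz.
k=3: 36.5 kHz, 47.5 kHz.
k=4: 50.5 kHz, 61.5 kHz.
Within [17 kHz, 36.5 kHz]: 19.5 kHz, 22.5 kHz, 33.5 kHz, 36.5 kHz.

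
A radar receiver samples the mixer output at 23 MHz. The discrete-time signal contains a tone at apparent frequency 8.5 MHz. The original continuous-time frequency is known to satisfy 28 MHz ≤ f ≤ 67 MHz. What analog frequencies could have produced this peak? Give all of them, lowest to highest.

31.5 MHz, 37.5 MHz, 54.5 MHz, 60.5 MHz

Frequencies that alias to 8.5 MHz are k·fs ± 8.5 MHz for integer k ≥ 0.
k=0: 8.5 MHz.
k=1: 14.5 MHz, 31.5 MHz.
k=2: 37.5 MHz, 54.5 MHz.
k=3: 60.5 MHz, 77.5 MHz.
k=4: 83.5 MHz, 100.5 MHz.
Within [28 MHz, 67 MHz]: 31.5 MHz, 37.5 MHz, 54.5 MHz, 60.5 MHz.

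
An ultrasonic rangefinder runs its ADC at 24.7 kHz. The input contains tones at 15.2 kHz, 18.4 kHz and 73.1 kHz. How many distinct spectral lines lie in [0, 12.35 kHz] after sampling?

fs/2 = 12.35 kHz.
15.2 kHz > fs/2 = 12.35 kHz, folds to fs − 15.2 kHz = 9.5 kHz.
18.4 kHz > fs/2 = 12.35 kHz, folds to fs − 18.4 kHz = 6.3 kHz.
73.1 kHz mod fs = 23.7 kHz.
23.7 kHz > fs/2 = 12.35 kHz, folds to fs − 23.7 kHz = 1 kHz.
Distinct values: {1 kHz, 6.3 kHz, 9.5 kHz} → 3.

3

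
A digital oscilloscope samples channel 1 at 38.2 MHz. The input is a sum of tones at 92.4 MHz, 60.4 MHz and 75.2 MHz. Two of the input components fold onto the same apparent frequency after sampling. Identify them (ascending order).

fs/2 = 19.1 MHz.
92.4 MHz mod fs = 16 MHz.
16 MHz ≤ fs/2 = 19.1 MHz, appears at 16 MHz.
60.4 MHz mod fs = 22.2 MHz.
22.2 MHz > fs/2 = 19.1 MHz, folds to fs − 22.2 MHz = 16 MHz.
75.2 MHz mod fs = 37 MHz.
37 MHz > fs/2 = 19.1 MHz, folds to fs − 37 MHz = 1.2 MHz.
60.4 MHz and 92.4 MHz both map to 16 MHz.

60.4 MHz, 92.4 MHz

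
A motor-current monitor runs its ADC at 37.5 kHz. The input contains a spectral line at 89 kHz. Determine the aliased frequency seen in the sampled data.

14 kHz

89 kHz mod fs = 14 kHz.
14 kHz ≤ fs/2 = 18.75 kHz, appears at 14 kHz.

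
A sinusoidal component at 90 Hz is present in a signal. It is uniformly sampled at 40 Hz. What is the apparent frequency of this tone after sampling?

10 Hz

90 Hz mod fs = 10 Hz.
10 Hz ≤ fs/2 = 20 Hz, appears at 10 Hz.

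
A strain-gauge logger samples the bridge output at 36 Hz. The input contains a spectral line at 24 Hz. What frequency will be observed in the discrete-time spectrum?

12 Hz

24 Hz > fs/2 = 18 Hz, folds to fs − 24 Hz = 12 Hz.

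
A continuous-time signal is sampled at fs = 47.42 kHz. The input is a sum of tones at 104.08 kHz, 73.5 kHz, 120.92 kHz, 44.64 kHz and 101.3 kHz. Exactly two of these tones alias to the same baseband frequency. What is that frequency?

21.34 kHz

fs/2 = 23.71 kHz.
104.08 kHz mod fs = 9.24 kHz.
9.24 kHz ≤ fs/2 = 23.71 kHz, appears at 9.24 kHz.
73.5 kHz mod fs = 26.08 kHz.
26.08 kHz > fs/2 = 23.71 kHz, folds to fs − 26.08 kHz = 21.34 kHz.
120.92 kHz mod fs = 26.08 kHz.
26.08 kHz > fs/2 = 23.71 kHz, folds to fs − 26.08 kHz = 21.34 kHz.
44.64 kHz > fs/2 = 23.71 kHz, folds to fs − 44.64 kHz = 2.78 kHz.
101.3 kHz mod fs = 6.46 kHz.
6.46 kHz ≤ fs/2 = 23.71 kHz, appears at 6.46 kHz.
73.5 kHz and 120.92 kHz both map to 21.34 kHz.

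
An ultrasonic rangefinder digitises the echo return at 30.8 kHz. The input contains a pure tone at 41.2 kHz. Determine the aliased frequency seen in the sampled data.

10.4 kHz

41.2 kHz mod fs = 10.4 kHz.
10.4 kHz ≤ fs/2 = 15.4 kHz, appears at 10.4 kHz.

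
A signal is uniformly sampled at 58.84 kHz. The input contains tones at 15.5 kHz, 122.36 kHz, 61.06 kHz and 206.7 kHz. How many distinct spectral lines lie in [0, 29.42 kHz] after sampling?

4

fs/2 = 29.42 kHz.
15.5 kHz ≤ fs/2 = 29.42 kHz, passes unchanged.
122.36 kHz mod fs = 4.68 kHz.
4.68 kHz ≤ fs/2 = 29.42 kHz, appears at 4.68 kHz.
61.06 kHz mod fs = 2.22 kHz.
2.22 kHz ≤ fs/2 = 29.42 kHz, appears at 2.22 kHz.
206.7 kHz mod fs = 30.18 kHz.
30.18 kHz > fs/2 = 29.42 kHz, folds to fs − 30.18 kHz = 28.66 kHz.
Distinct values: {2.22 kHz, 4.68 kHz, 15.5 kHz, 28.66 kHz} → 4.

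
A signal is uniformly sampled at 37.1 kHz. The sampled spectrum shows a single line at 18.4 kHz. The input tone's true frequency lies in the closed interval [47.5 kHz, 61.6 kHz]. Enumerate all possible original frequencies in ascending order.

55.5 kHz, 55.8 kHz

Frequencies that alias to 18.4 kHz are k·fs ± 18.4 kHz for integer k ≥ 0.
k=0: 18.4 kHz.
k=1: 18.7 kHz, 55.5 kHz.
k=2: 55.8 kHz, 92.6 kHz.
k=3: 92.9 kHz, 129.7 kHz.
Within [47.5 kHz, 61.6 kHz]: 55.5 kHz, 55.8 kHz.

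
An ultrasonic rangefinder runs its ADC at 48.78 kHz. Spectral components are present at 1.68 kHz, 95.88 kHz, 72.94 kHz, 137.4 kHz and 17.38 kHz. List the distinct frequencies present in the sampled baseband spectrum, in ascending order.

fs/2 = 24.39 kHz.
1.68 kHz ≤ fs/2 = 24.39 kHz, passes unchanged.
95.88 kHz mod fs = 47.1 kHz.
47.1 kHz > fs/2 = 24.39 kHz, folds to fs − 47.1 kHz = 1.68 kHz.
72.94 kHz mod fs = 24.16 kHz.
24.16 kHz ≤ fs/2 = 24.39 kHz, appears at 24.16 kHz.
137.4 kHz mod fs = 39.84 kHz.
39.84 kHz > fs/2 = 24.39 kHz, folds to fs − 39.84 kHz = 8.94 kHz.
17.38 kHz ≤ fs/2 = 24.39 kHz, passes unchanged.
Distinct values: {1.68 kHz, 8.94 kHz, 17.38 kHz, 24.16 kHz}.

1.68 kHz, 8.94 kHz, 17.38 kHz, 24.16 kHz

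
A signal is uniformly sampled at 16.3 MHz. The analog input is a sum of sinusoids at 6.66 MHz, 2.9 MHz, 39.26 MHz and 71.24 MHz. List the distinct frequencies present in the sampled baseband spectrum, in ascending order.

2.9 MHz, 6.04 MHz, 6.66 MHz

fs/2 = 8.15 MHz.
6.66 MHz ≤ fs/2 = 8.15 MHz, passes unchanged.
2.9 MHz ≤ fs/2 = 8.15 MHz, passes unchanged.
39.26 MHz mod fs = 6.66 MHz.
6.66 MHz ≤ fs/2 = 8.15 MHz, appears at 6.66 MHz.
71.24 MHz mod fs = 6.04 MHz.
6.04 MHz ≤ fs/2 = 8.15 MHz, appears at 6.04 MHz.
Distinct values: {2.9 MHz, 6.04 MHz, 6.66 MHz}.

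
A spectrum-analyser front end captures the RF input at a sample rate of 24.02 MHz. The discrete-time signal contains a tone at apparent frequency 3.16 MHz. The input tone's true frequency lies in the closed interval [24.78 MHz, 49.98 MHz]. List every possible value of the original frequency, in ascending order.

Frequencies that alias to 3.16 MHz are k·fs ± 3.16 MHz for integer k ≥ 0.
k=0: 3.16 MHz.
k=1: 20.86 MHz, 27.18 MHz.
k=2: 44.88 MHz, 51.2 MHz.
k=3: 68.9 MHz, 75.22 MHz.
Within [24.78 MHz, 49.98 MHz]: 27.18 MHz, 44.88 MHz.

27.18 MHz, 44.88 MHz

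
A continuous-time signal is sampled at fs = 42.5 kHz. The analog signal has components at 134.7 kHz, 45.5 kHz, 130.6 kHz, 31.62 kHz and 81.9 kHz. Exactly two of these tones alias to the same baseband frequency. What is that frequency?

3.1 kHz

fs/2 = 21.25 kHz.
134.7 kHz mod fs = 7.2 kHz.
7.2 kHz ≤ fs/2 = 21.25 kHz, appears at 7.2 kHz.
45.5 kHz mod fs = 3 kHz.
3 kHz ≤ fs/2 = 21.25 kHz, appears at 3 kHz.
130.6 kHz mod fs = 3.1 kHz.
3.1 kHz ≤ fs/2 = 21.25 kHz, appears at 3.1 kHz.
31.62 kHz > fs/2 = 21.25 kHz, folds to fs − 31.62 kHz = 10.88 kHz.
81.9 kHz mod fs = 39.4 kHz.
39.4 kHz > fs/2 = 21.25 kHz, folds to fs − 39.4 kHz = 3.1 kHz.
81.9 kHz and 130.6 kHz both map to 3.1 kHz.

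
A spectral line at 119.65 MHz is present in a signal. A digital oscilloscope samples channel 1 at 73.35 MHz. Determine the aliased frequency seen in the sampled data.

119.65 MHz mod fs = 46.3 MHz.
46.3 MHz > fs/2 = 36.675 MHz, folds to fs − 46.3 MHz = 27.05 MHz.

27.05 MHz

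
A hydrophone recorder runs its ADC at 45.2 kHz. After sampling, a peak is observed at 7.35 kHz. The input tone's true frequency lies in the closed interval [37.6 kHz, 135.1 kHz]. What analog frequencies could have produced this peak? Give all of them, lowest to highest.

37.85 kHz, 52.55 kHz, 83.05 kHz, 97.75 kHz, 128.25 kHz

Frequencies that alias to 7.35 kHz are k·fs ± 7.35 kHz for integer k ≥ 0.
k=0: 7.35 kHz.
k=1: 37.85 kHz, 52.55 kHz.
k=2: 83.05 kHz, 97.75 kHz.
k=3: 128.25 kHz, 142.95 kHz.
k=4: 173.45 kHz, 188.15 kHz.
Within [37.6 kHz, 135.1 kHz]: 37.85 kHz, 52.55 kHz, 83.05 kHz, 97.75 kHz, 128.25 kHz.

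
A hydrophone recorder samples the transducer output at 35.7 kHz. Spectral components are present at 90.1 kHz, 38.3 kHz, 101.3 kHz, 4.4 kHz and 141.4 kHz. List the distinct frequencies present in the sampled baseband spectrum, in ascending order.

fs/2 = 17.85 kHz.
90.1 kHz mod fs = 18.7 kHz.
18.7 kHz > fs/2 = 17.85 kHz, folds to fs − 18.7 kHz = 17 kHz.
38.3 kHz mod fs = 2.6 kHz.
2.6 kHz ≤ fs/2 = 17.85 kHz, appears at 2.6 kHz.
101.3 kHz mod fs = 29.9 kHz.
29.9 kHz > fs/2 = 17.85 kHz, folds to fs − 29.9 kHz = 5.8 kHz.
4.4 kHz ≤ fs/2 = 17.85 kHz, passes unchanged.
141.4 kHz mod fs = 34.3 kHz.
34.3 kHz > fs/2 = 17.85 kHz, folds to fs − 34.3 kHz = 1.4 kHz.
Distinct values: {1.4 kHz, 2.6 kHz, 4.4 kHz, 5.8 kHz, 17 kHz}.

1.4 kHz, 2.6 kHz, 4.4 kHz, 5.8 kHz, 17 kHz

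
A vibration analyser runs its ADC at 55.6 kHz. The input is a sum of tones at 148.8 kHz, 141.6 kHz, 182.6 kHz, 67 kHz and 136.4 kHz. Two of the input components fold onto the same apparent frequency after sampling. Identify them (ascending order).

fs/2 = 27.8 kHz.
148.8 kHz mod fs = 37.6 kHz.
37.6 kHz > fs/2 = 27.8 kHz, folds to fs − 37.6 kHz = 18 kHz.
141.6 kHz mod fs = 30.4 kHz.
30.4 kHz > fs/2 = 27.8 kHz, folds to fs − 30.4 kHz = 25.2 kHz.
182.6 kHz mod fs = 15.8 kHz.
15.8 kHz ≤ fs/2 = 27.8 kHz, appears at 15.8 kHz.
67 kHz mod fs = 11.4 kHz.
11.4 kHz ≤ fs/2 = 27.8 kHz, appears at 11.4 kHz.
136.4 kHz mod fs = 25.2 kHz.
25.2 kHz ≤ fs/2 = 27.8 kHz, appears at 25.2 kHz.
136.4 kHz and 141.6 kHz both map to 25.2 kHz.

136.4 kHz, 141.6 kHz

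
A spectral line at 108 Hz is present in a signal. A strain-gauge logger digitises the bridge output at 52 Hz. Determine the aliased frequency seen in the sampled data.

108 Hz mod fs = 4 Hz.
4 Hz ≤ fs/2 = 26 Hz, appears at 4 Hz.

4 Hz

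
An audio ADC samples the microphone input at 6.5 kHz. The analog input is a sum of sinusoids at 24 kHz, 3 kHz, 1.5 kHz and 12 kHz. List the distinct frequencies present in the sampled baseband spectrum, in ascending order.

fs/2 = 3.25 kHz.
24 kHz mod fs = 4.5 kHz.
4.5 kHz > fs/2 = 3.25 kHz, folds to fs − 4.5 kHz = 2 kHz.
3 kHz ≤ fs/2 = 3.25 kHz, passes unchanged.
1.5 kHz ≤ fs/2 = 3.25 kHz, passes unchanged.
12 kHz mod fs = 5.5 kHz.
5.5 kHz > fs/2 = 3.25 kHz, folds to fs − 5.5 kHz = 1 kHz.
Distinct values: {1 kHz, 1.5 kHz, 2 kHz, 3 kHz}.

1 kHz, 1.5 kHz, 2 kHz, 3 kHz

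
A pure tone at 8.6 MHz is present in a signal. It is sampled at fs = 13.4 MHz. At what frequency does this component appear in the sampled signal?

8.6 MHz > fs/2 = 6.7 MHz, folds to fs − 8.6 MHz = 4.8 MHz.

4.8 MHz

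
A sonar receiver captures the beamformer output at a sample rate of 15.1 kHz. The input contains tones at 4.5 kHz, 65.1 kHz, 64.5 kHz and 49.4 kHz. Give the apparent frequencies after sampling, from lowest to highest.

4.1 kHz, 4.5 kHz, 4.7 kHz

fs/2 = 7.55 kHz.
4.5 kHz ≤ fs/2 = 7.55 kHz, passes unchanged.
65.1 kHz mod fs = 4.7 kHz.
4.7 kHz ≤ fs/2 = 7.55 kHz, appears at 4.7 kHz.
64.5 kHz mod fs = 4.1 kHz.
4.1 kHz ≤ fs/2 = 7.55 kHz, appears at 4.1 kHz.
49.4 kHz mod fs = 4.1 kHz.
4.1 kHz ≤ fs/2 = 7.55 kHz, appears at 4.1 kHz.
Distinct values: {4.1 kHz, 4.5 kHz, 4.7 kHz}.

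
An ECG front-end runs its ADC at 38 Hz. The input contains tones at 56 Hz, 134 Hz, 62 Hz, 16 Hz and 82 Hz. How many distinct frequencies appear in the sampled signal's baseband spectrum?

fs/2 = 19 Hz.
56 Hz mod fs = 18 Hz.
18 Hz ≤ fs/2 = 19 Hz, appears at 18 Hz.
134 Hz mod fs = 20 Hz.
20 Hz > fs/2 = 19 Hz, folds to fs − 20 Hz = 18 Hz.
62 Hz mod fs = 24 Hz.
24 Hz > fs/2 = 19 Hz, folds to fs − 24 Hz = 14 Hz.
16 Hz ≤ fs/2 = 19 Hz, passes unchanged.
82 Hz mod fs = 6 Hz.
6 Hz ≤ fs/2 = 19 Hz, appears at 6 Hz.
Distinct values: {6 Hz, 14 Hz, 16 Hz, 18 Hz} → 4.

4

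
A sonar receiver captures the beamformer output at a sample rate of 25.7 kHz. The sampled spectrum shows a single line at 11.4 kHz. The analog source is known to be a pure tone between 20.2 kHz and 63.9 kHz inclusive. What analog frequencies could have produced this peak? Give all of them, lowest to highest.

Frequencies that alias to 11.4 kHz are k·fs ± 11.4 kHz for integer k ≥ 0.
k=0: 11.4 kHz.
k=1: 14.3 kHz, 37.1 kHz.
k=2: 40 kHz, 62.8 kHz.
k=3: 65.7 kHz, 88.5 kHz.
Within [20.2 kHz, 63.9 kHz]: 37.1 kHz, 40 kHz, 62.8 kHz.

37.1 kHz, 40 kHz, 62.8 kHz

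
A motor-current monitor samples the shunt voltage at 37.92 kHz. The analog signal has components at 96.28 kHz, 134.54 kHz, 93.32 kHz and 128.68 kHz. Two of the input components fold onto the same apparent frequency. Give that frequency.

17.48 kHz

fs/2 = 18.96 kHz.
96.28 kHz mod fs = 20.44 kHz.
20.44 kHz > fs/2 = 18.96 kHz, folds to fs − 20.44 kHz = 17.48 kHz.
134.54 kHz mod fs = 20.78 kHz.
20.78 kHz > fs/2 = 18.96 kHz, folds to fs − 20.78 kHz = 17.14 kHz.
93.32 kHz mod fs = 17.48 kHz.
17.48 kHz ≤ fs/2 = 18.96 kHz, appears at 17.48 kHz.
128.68 kHz mod fs = 14.92 kHz.
14.92 kHz ≤ fs/2 = 18.96 kHz, appears at 14.92 kHz.
93.32 kHz and 96.28 kHz both map to 17.48 kHz.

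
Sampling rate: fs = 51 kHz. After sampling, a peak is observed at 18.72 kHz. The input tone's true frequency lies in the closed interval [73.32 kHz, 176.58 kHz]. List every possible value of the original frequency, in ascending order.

Frequencies that alias to 18.72 kHz are k·fs ± 18.72 kHz for integer k ≥ 0.
k=0: 18.72 kHz.
k=1: 32.28 kHz, 69.72 kHz.
k=2: 83.28 kHz, 120.72 kHz.
k=3: 134.28 kHz, 171.72 kHz.
k=4: 185.28 kHz, 222.72 kHz.
Within [73.32 kHz, 176.58 kHz]: 83.28 kHz, 120.72 kHz, 134.28 kHz, 171.72 kHz.

83.28 kHz, 120.72 kHz, 134.28 kHz, 171.72 kHz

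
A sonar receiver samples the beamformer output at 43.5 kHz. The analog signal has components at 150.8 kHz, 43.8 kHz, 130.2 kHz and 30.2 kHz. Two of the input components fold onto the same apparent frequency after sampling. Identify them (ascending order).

43.8 kHz, 130.2 kHz

fs/2 = 21.75 kHz.
150.8 kHz mod fs = 20.3 kHz.
20.3 kHz ≤ fs/2 = 21.75 kHz, appears at 20.3 kHz.
43.8 kHz mod fs = 0.3 kHz.
0.3 kHz ≤ fs/2 = 21.75 kHz, appears at 0.3 kHz.
130.2 kHz mod fs = 43.2 kHz.
43.2 kHz > fs/2 = 21.75 kHz, folds to fs − 43.2 kHz = 0.3 kHz.
30.2 kHz > fs/2 = 21.75 kHz, folds to fs − 30.2 kHz = 13.3 kHz.
43.8 kHz and 130.2 kHz both map to 0.3 kHz.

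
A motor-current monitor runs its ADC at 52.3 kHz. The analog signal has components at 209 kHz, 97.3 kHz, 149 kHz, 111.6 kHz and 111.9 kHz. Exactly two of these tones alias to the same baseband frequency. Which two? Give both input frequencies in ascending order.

97.3 kHz, 111.9 kHz

fs/2 = 26.15 kHz.
209 kHz mod fs = 52.1 kHz.
52.1 kHz > fs/2 = 26.15 kHz, folds to fs − 52.1 kHz = 0.2 kHz.
97.3 kHz mod fs = 45 kHz.
45 kHz > fs/2 = 26.15 kHz, folds to fs − 45 kHz = 7.3 kHz.
149 kHz mod fs = 44.4 kHz.
44.4 kHz > fs/2 = 26.15 kHz, folds to fs − 44.4 kHz = 7.9 kHz.
111.6 kHz mod fs = 7 kHz.
7 kHz ≤ fs/2 = 26.15 kHz, appears at 7 kHz.
111.9 kHz mod fs = 7.3 kHz.
7.3 kHz ≤ fs/2 = 26.15 kHz, appears at 7.3 kHz.
97.3 kHz and 111.9 kHz both map to 7.3 kHz.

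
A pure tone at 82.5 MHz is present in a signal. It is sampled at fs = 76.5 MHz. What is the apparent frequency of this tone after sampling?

82.5 MHz mod fs = 6 MHz.
6 MHz ≤ fs/2 = 38.25 MHz, appears at 6 MHz.

6 MHz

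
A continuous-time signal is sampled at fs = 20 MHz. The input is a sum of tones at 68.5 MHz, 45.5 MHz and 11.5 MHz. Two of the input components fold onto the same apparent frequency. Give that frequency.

fs/2 = 10 MHz.
68.5 MHz mod fs = 8.5 MHz.
8.5 MHz ≤ fs/2 = 10 MHz, appears at 8.5 MHz.
45.5 MHz mod fs = 5.5 MHz.
5.5 MHz ≤ fs/2 = 10 MHz, appears at 5.5 MHz.
11.5 MHz > fs/2 = 10 MHz, folds to fs − 11.5 MHz = 8.5 MHz.
11.5 MHz and 68.5 MHz both map to 8.5 MHz.

8.5 MHz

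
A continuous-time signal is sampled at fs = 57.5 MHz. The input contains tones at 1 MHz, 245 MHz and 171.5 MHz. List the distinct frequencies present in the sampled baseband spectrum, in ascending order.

1 MHz, 15 MHz

fs/2 = 28.75 MHz.
1 MHz ≤ fs/2 = 28.75 MHz, passes unchanged.
245 MHz mod fs = 15 MHz.
15 MHz ≤ fs/2 = 28.75 MHz, appears at 15 MHz.
171.5 MHz mod fs = 56.5 MHz.
56.5 MHz > fs/2 = 28.75 MHz, folds to fs − 56.5 MHz = 1 MHz.
Distinct values: {1 MHz, 15 MHz}.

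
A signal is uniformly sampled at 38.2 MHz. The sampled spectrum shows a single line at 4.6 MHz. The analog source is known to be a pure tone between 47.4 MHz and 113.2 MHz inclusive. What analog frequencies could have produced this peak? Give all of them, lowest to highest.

71.8 MHz, 81 MHz, 110 MHz

Frequencies that alias to 4.6 MHz are k·fs ± 4.6 MHz for integer k ≥ 0.
k=0: 4.6 MHz.
k=1: 33.6 MHz, 42.8 MHz.
k=2: 71.8 MHz, 81 MHz.
k=3: 110 MHz, 119.2 MHz.
k=4: 148.2 MHz, 157.4 MHz.
Within [47.4 MHz, 113.2 MHz]: 71.8 MHz, 81 MHz, 110 MHz.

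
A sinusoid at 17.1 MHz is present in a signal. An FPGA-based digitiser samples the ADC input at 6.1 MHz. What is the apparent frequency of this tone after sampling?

1.2 MHz

17.1 MHz mod fs = 4.9 MHz.
4.9 MHz > fs/2 = 3.05 MHz, folds to fs − 4.9 MHz = 1.2 MHz.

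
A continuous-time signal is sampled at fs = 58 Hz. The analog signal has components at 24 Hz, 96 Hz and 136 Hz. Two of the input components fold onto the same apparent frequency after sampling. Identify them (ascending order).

fs/2 = 29 Hz.
24 Hz ≤ fs/2 = 29 Hz, passes unchanged.
96 Hz mod fs = 38 Hz.
38 Hz > fs/2 = 29 Hz, folds to fs − 38 Hz = 20 Hz.
136 Hz mod fs = 20 Hz.
20 Hz ≤ fs/2 = 29 Hz, appears at 20 Hz.
96 Hz and 136 Hz both map to 20 Hz.

96 Hz, 136 Hz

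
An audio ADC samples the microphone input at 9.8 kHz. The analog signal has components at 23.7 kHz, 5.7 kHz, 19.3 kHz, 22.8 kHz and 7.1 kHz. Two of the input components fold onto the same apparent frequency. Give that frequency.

fs/2 = 4.9 kHz.
23.7 kHz mod fs = 4.1 kHz.
4.1 kHz ≤ fs/2 = 4.9 kHz, appears at 4.1 kHz.
5.7 kHz > fs/2 = 4.9 kHz, folds to fs − 5.7 kHz = 4.1 kHz.
19.3 kHz mod fs = 9.5 kHz.
9.5 kHz > fs/2 = 4.9 kHz, folds to fs − 9.5 kHz = 0.3 kHz.
22.8 kHz mod fs = 3.2 kHz.
3.2 kHz ≤ fs/2 = 4.9 kHz, appears at 3.2 kHz.
7.1 kHz > fs/2 = 4.9 kHz, folds to fs − 7.1 kHz = 2.7 kHz.
5.7 kHz and 23.7 kHz both map to 4.1 kHz.

4.1 kHz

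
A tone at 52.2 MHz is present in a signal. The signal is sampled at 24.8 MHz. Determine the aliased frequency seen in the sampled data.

52.2 MHz mod fs = 2.6 MHz.
2.6 MHz ≤ fs/2 = 12.4 MHz, appears at 2.6 MHz.

2.6 MHz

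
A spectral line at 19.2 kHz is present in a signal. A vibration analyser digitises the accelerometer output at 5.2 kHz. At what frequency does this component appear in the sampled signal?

19.2 kHz mod fs = 3.6 kHz.
3.6 kHz > fs/2 = 2.6 kHz, folds to fs − 3.6 kHz = 1.6 kHz.

1.6 kHz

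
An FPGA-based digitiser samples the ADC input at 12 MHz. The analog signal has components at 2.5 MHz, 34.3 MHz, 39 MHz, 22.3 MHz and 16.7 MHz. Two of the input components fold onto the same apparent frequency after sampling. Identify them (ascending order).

22.3 MHz, 34.3 MHz

fs/2 = 6 MHz.
2.5 MHz ≤ fs/2 = 6 MHz, passes unchanged.
34.3 MHz mod fs = 10.3 MHz.
10.3 MHz > fs/2 = 6 MHz, folds to fs − 10.3 MHz = 1.7 MHz.
39 MHz mod fs = 3 MHz.
3 MHz ≤ fs/2 = 6 MHz, appears at 3 MHz.
22.3 MHz mod fs = 10.3 MHz.
10.3 MHz > fs/2 = 6 MHz, folds to fs − 10.3 MHz = 1.7 MHz.
16.7 MHz mod fs = 4.7 MHz.
4.7 MHz ≤ fs/2 = 6 MHz, appears at 4.7 MHz.
22.3 MHz and 34.3 MHz both map to 1.7 MHz.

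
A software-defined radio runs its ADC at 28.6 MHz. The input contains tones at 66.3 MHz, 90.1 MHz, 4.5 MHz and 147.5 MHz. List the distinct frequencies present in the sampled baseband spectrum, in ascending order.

fs/2 = 14.3 MHz.
66.3 MHz mod fs = 9.1 MHz.
9.1 MHz ≤ fs/2 = 14.3 MHz, appears at 9.1 MHz.
90.1 MHz mod fs = 4.3 MHz.
4.3 MHz ≤ fs/2 = 14.3 MHz, appears at 4.3 MHz.
4.5 MHz ≤ fs/2 = 14.3 MHz, passes unchanged.
147.5 MHz mod fs = 4.5 MHz.
4.5 MHz ≤ fs/2 = 14.3 MHz, appears at 4.5 MHz.
Distinct values: {4.3 MHz, 4.5 MHz, 9.1 MHz}.

4.3 MHz, 4.5 MHz, 9.1 MHz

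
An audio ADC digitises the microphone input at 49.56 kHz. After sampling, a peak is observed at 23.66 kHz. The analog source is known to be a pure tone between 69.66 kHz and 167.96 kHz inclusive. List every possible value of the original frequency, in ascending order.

Frequencies that alias to 23.66 kHz are k·fs ± 23.66 kHz for integer k ≥ 0.
k=0: 23.66 kHz.
k=1: 25.9 kHz, 73.22 kHz.
k=2: 75.46 kHz, 122.78 kHz.
k=3: 125.02 kHz, 172.34 kHz.
k=4: 174.58 kHz, 221.9 kHz.
Within [69.66 kHz, 167.96 kHz]: 73.22 kHz, 75.46 kHz, 122.78 kHz, 125.02 kHz.

73.22 kHz, 75.46 kHz, 122.78 kHz, 125.02 kHz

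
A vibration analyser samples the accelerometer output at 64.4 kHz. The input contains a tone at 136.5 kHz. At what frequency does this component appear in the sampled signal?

7.7 kHz

136.5 kHz mod fs = 7.7 kHz.
7.7 kHz ≤ fs/2 = 32.2 kHz, appears at 7.7 kHz.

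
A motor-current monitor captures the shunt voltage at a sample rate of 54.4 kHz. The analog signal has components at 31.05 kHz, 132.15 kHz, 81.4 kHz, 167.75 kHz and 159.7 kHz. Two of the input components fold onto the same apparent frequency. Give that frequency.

fs/2 = 27.2 kHz.
31.05 kHz > fs/2 = 27.2 kHz, folds to fs − 31.05 kHz = 23.35 kHz.
132.15 kHz mod fs = 23.35 kHz.
23.35 kHz ≤ fs/2 = 27.2 kHz, appears at 23.35 kHz.
81.4 kHz mod fs = 27 kHz.
27 kHz ≤ fs/2 = 27.2 kHz, appears at 27 kHz.
167.75 kHz mod fs = 4.55 kHz.
4.55 kHz ≤ fs/2 = 27.2 kHz, appears at 4.55 kHz.
159.7 kHz mod fs = 50.9 kHz.
50.9 kHz > fs/2 = 27.2 kHz, folds to fs − 50.9 kHz = 3.5 kHz.
31.05 kHz and 132.15 kHz both map to 23.35 kHz.

23.35 kHz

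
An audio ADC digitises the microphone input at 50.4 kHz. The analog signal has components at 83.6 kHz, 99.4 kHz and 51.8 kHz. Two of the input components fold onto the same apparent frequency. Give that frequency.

fs/2 = 25.2 kHz.
83.6 kHz mod fs = 33.2 kHz.
33.2 kHz > fs/2 = 25.2 kHz, folds to fs − 33.2 kHz = 17.2 kHz.
99.4 kHz mod fs = 49 kHz.
49 kHz > fs/2 = 25.2 kHz, folds to fs − 49 kHz = 1.4 kHz.
51.8 kHz mod fs = 1.4 kHz.
1.4 kHz ≤ fs/2 = 25.2 kHz, appears at 1.4 kHz.
51.8 kHz and 99.4 kHz both map to 1.4 kHz.

1.4 kHz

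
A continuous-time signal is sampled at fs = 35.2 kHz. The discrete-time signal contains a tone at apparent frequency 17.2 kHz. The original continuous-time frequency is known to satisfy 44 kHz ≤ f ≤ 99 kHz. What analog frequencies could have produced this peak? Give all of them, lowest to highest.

52.4 kHz, 53.2 kHz, 87.6 kHz, 88.4 kHz

Frequencies that alias to 17.2 kHz are k·fs ± 17.2 kHz for integer k ≥ 0.
k=0: 17.2 kHz.
k=1: 18 kHz, 52.4 kHz.
k=2: 53.2 kHz, 87.6 kHz.
k=3: 88.4 kHz, 122.8 kHz.
k=4: 123.6 kHz, 158 kHz.
Within [44 kHz, 99 kHz]: 52.4 kHz, 53.2 kHz, 87.6 kHz, 88.4 kHz.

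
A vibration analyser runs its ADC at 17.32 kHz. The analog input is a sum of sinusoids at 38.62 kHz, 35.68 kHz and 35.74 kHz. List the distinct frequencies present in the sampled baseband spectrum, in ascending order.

1.04 kHz, 1.1 kHz, 3.98 kHz

fs/2 = 8.66 kHz.
38.62 kHz mod fs = 3.98 kHz.
3.98 kHz ≤ fs/2 = 8.66 kHz, appears at 3.98 kHz.
35.68 kHz mod fs = 1.04 kHz.
1.04 kHz ≤ fs/2 = 8.66 kHz, appears at 1.04 kHz.
35.74 kHz mod fs = 1.1 kHz.
1.1 kHz ≤ fs/2 = 8.66 kHz, appears at 1.1 kHz.
Distinct values: {1.04 kHz, 1.1 kHz, 3.98 kHz}.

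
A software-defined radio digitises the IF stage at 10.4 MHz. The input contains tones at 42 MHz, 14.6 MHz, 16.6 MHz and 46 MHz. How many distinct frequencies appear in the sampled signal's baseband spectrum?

fs/2 = 5.2 MHz.
42 MHz mod fs = 0.4 MHz.
0.4 MHz ≤ fs/2 = 5.2 MHz, appears at 0.4 MHz.
14.6 MHz mod fs = 4.2 MHz.
4.2 MHz ≤ fs/2 = 5.2 MHz, appears at 4.2 MHz.
16.6 MHz mod fs = 6.2 MHz.
6.2 MHz > fs/2 = 5.2 MHz, folds to fs − 6.2 MHz = 4.2 MHz.
46 MHz mod fs = 4.4 MHz.
4.4 MHz ≤ fs/2 = 5.2 MHz, appears at 4.4 MHz.
Distinct values: {0.4 MHz, 4.2 MHz, 4.4 MHz} → 3.

3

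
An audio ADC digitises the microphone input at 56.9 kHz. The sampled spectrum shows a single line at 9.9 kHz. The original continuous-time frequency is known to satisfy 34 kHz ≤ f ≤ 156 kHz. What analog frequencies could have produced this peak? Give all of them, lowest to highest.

Frequencies that alias to 9.9 kHz are k·fs ± 9.9 kHz for integer k ≥ 0.
k=0: 9.9 kHz.
k=1: 47 kHz, 66.8 kHz.
k=2: 103.9 kHz, 123.7 kHz.
k=3: 160.8 kHz, 180.6 kHz.
Within [34 kHz, 156 kHz]: 47 kHz, 66.8 kHz, 103.9 kHz, 123.7 kHz.

47 kHz, 66.8 kHz, 103.9 kHz, 123.7 kHz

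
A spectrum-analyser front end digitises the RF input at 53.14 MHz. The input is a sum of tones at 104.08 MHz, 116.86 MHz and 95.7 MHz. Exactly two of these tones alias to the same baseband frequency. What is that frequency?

10.58 MHz

fs/2 = 26.57 MHz.
104.08 MHz mod fs = 50.94 MHz.
50.94 MHz > fs/2 = 26.57 MHz, folds to fs − 50.94 MHz = 2.2 MHz.
116.86 MHz mod fs = 10.58 MHz.
10.58 MHz ≤ fs/2 = 26.57 MHz, appears at 10.58 MHz.
95.7 MHz mod fs = 42.56 MHz.
42.56 MHz > fs/2 = 26.57 MHz, folds to fs − 42.56 MHz = 10.58 MHz.
95.7 MHz and 116.86 MHz both map to 10.58 MHz.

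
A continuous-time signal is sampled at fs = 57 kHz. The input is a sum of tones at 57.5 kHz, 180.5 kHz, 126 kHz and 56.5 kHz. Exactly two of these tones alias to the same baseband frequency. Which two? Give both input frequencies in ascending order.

fs/2 = 28.5 kHz.
57.5 kHz mod fs = 0.5 kHz.
0.5 kHz ≤ fs/2 = 28.5 kHz, appears at 0.5 kHz.
180.5 kHz mod fs = 9.5 kHz.
9.5 kHz ≤ fs/2 = 28.5 kHz, appears at 9.5 kHz.
126 kHz mod fs = 12 kHz.
12 kHz ≤ fs/2 = 28.5 kHz, appears at 12 kHz.
56.5 kHz > fs/2 = 28.5 kHz, folds to fs − 56.5 kHz = 0.5 kHz.
56.5 kHz and 57.5 kHz both map to 0.5 kHz.

56.5 kHz, 57.5 kHz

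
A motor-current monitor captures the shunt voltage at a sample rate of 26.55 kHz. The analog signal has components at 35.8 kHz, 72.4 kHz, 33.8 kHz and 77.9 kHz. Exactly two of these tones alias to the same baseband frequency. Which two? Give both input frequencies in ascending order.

33.8 kHz, 72.4 kHz

fs/2 = 13.275 kHz.
35.8 kHz mod fs = 9.25 kHz.
9.25 kHz ≤ fs/2 = 13.275 kHz, appears at 9.25 kHz.
72.4 kHz mod fs = 19.3 kHz.
19.3 kHz > fs/2 = 13.275 kHz, folds to fs − 19.3 kHz = 7.25 kHz.
33.8 kHz mod fs = 7.25 kHz.
7.25 kHz ≤ fs/2 = 13.275 kHz, appears at 7.25 kHz.
77.9 kHz mod fs = 24.8 kHz.
24.8 kHz > fs/2 = 13.275 kHz, folds to fs − 24.8 kHz = 1.75 kHz.
33.8 kHz and 72.4 kHz both map to 7.25 kHz.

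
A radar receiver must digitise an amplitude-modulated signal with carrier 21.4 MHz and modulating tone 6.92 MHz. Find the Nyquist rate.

56.64 MHz

AM sidebands sit at fc ± fm = 14.48 MHz and 28.32 MHz.
Highest-frequency component: 28.32 MHz.
Nyquist rate = 2 × 28.32 MHz = 56.64 MHz.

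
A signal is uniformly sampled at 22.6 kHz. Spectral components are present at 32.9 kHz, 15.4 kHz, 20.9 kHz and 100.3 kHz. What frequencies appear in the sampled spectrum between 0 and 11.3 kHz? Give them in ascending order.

1.7 kHz, 7.2 kHz, 9.9 kHz, 10.3 kHz

fs/2 = 11.3 kHz.
32.9 kHz mod fs = 10.3 kHz.
10.3 kHz ≤ fs/2 = 11.3 kHz, appears at 10.3 kHz.
15.4 kHz > fs/2 = 11.3 kHz, folds to fs − 15.4 kHz = 7.2 kHz.
20.9 kHz > fs/2 = 11.3 kHz, folds to fs − 20.9 kHz = 1.7 kHz.
100.3 kHz mod fs = 9.9 kHz.
9.9 kHz ≤ fs/2 = 11.3 kHz, appears at 9.9 kHz.
Distinct values: {1.7 kHz, 7.2 kHz, 9.9 kHz, 10.3 kHz}.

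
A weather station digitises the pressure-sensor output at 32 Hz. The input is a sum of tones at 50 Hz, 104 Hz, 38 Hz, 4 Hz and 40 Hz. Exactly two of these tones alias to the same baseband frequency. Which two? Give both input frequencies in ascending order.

40 Hz, 104 Hz

fs/2 = 16 Hz.
50 Hz mod fs = 18 Hz.
18 Hz > fs/2 = 16 Hz, folds to fs − 18 Hz = 14 Hz.
104 Hz mod fs = 8 Hz.
8 Hz ≤ fs/2 = 16 Hz, appears at 8 Hz.
38 Hz mod fs = 6 Hz.
6 Hz ≤ fs/2 = 16 Hz, appears at 6 Hz.
4 Hz ≤ fs/2 = 16 Hz, passes unchanged.
40 Hz mod fs = 8 Hz.
8 Hz ≤ fs/2 = 16 Hz, appears at 8 Hz.
40 Hz and 104 Hz both map to 8 Hz.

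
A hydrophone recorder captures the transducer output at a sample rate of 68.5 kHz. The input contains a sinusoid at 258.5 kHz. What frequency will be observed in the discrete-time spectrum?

15.5 kHz

258.5 kHz mod fs = 53 kHz.
53 kHz > fs/2 = 34.25 kHz, folds to fs − 53 kHz = 15.5 kHz.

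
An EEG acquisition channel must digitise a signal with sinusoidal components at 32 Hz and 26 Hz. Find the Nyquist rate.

64 Hz

Highest-frequency component: 32 Hz.
Nyquist rate = 2 × 32 Hz = 64 Hz.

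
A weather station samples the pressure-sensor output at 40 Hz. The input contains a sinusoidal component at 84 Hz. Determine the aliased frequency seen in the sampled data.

84 Hz mod fs = 4 Hz.
4 Hz ≤ fs/2 = 20 Hz, appears at 4 Hz.

4 Hz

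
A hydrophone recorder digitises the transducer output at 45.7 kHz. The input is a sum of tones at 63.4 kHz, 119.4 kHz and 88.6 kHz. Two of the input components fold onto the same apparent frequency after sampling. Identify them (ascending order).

63.4 kHz, 119.4 kHz

fs/2 = 22.85 kHz.
63.4 kHz mod fs = 17.7 kHz.
17.7 kHz ≤ fs/2 = 22.85 kHz, appears at 17.7 kHz.
119.4 kHz mod fs = 28 kHz.
28 kHz > fs/2 = 22.85 kHz, folds to fs − 28 kHz = 17.7 kHz.
88.6 kHz mod fs = 42.9 kHz.
42.9 kHz > fs/2 = 22.85 kHz, folds to fs − 42.9 kHz = 2.8 kHz.
63.4 kHz and 119.4 kHz both map to 17.7 kHz.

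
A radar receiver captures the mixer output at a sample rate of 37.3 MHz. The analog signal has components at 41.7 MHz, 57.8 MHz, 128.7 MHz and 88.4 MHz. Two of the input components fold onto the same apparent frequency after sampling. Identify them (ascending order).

57.8 MHz, 128.7 MHz

fs/2 = 18.65 MHz.
41.7 MHz mod fs = 4.4 MHz.
4.4 MHz ≤ fs/2 = 18.65 MHz, appears at 4.4 MHz.
57.8 MHz mod fs = 20.5 MHz.
20.5 MHz > fs/2 = 18.65 MHz, folds to fs − 20.5 MHz = 16.8 MHz.
128.7 MHz mod fs = 16.8 MHz.
16.8 MHz ≤ fs/2 = 18.65 MHz, appears at 16.8 MHz.
88.4 MHz mod fs = 13.8 MHz.
13.8 MHz ≤ fs/2 = 18.65 MHz, appears at 13.8 MHz.
57.8 MHz and 128.7 MHz both map to 16.8 MHz.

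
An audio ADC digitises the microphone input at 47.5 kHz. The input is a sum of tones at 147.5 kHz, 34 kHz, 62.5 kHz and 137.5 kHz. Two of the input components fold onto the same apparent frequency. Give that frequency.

fs/2 = 23.75 kHz.
147.5 kHz mod fs = 5 kHz.
5 kHz ≤ fs/2 = 23.75 kHz, appears at 5 kHz.
34 kHz > fs/2 = 23.75 kHz, folds to fs − 34 kHz = 13.5 kHz.
62.5 kHz mod fs = 15 kHz.
15 kHz ≤ fs/2 = 23.75 kHz, appears at 15 kHz.
137.5 kHz mod fs = 42.5 kHz.
42.5 kHz > fs/2 = 23.75 kHz, folds to fs − 42.5 kHz = 5 kHz.
137.5 kHz and 147.5 kHz both map to 5 kHz.

5 kHz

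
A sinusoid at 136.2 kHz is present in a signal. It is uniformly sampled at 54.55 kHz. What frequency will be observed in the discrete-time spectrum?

27.1 kHz

136.2 kHz mod fs = 27.1 kHz.
27.1 kHz ≤ fs/2 = 27.275 kHz, appears at 27.1 kHz.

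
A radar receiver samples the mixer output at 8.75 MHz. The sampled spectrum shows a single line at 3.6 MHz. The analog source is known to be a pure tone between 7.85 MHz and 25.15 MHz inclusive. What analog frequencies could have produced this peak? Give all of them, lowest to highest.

Frequencies that alias to 3.6 MHz are k·fs ± 3.6 MHz for integer k ≥ 0.
k=0: 3.6 MHz.
k=1: 5.15 MHz, 12.35 MHz.
k=2: 13.9 MHz, 21.1 MHz.
k=3: 22.65 MHz, 29.85 MHz.
k=4: 31.4 MHz, 38.6 MHz.
Within [7.85 MHz, 25.15 MHz]: 12.35 MHz, 13.9 MHz, 21.1 MHz, 22.65 MHz.

12.35 MHz, 13.9 MHz, 21.1 MHz, 22.65 MHz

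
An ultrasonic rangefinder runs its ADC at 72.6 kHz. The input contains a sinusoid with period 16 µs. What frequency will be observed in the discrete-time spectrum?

T = 16 µs → f = 1/T = 62.5 kHz.
62.5 kHz > fs/2 = 36.3 kHz, folds to fs − 62.5 kHz = 10.1 kHz.

10.1 kHz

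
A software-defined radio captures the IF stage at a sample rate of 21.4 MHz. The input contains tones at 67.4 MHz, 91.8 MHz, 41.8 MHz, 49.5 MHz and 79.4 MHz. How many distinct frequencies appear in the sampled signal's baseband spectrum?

4

fs/2 = 10.7 MHz.
67.4 MHz mod fs = 3.2 MHz.
3.2 MHz ≤ fs/2 = 10.7 MHz, appears at 3.2 MHz.
91.8 MHz mod fs = 6.2 MHz.
6.2 MHz ≤ fs/2 = 10.7 MHz, appears at 6.2 MHz.
41.8 MHz mod fs = 20.4 MHz.
20.4 MHz > fs/2 = 10.7 MHz, folds to fs − 20.4 MHz = 1 MHz.
49.5 MHz mod fs = 6.7 MHz.
6.7 MHz ≤ fs/2 = 10.7 MHz, appears at 6.7 MHz.
79.4 MHz mod fs = 15.2 MHz.
15.2 MHz > fs/2 = 10.7 MHz, folds to fs − 15.2 MHz = 6.2 MHz.
Distinct values: {1 MHz, 3.2 MHz, 6.2 MHz, 6.7 MHz} → 4.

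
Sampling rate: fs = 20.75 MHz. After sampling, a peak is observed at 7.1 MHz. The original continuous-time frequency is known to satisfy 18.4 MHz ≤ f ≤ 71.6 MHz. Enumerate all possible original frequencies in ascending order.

Frequencies that alias to 7.1 MHz are k·fs ± 7.1 MHz for integer k ≥ 0.
k=0: 7.1 MHz.
k=1: 13.65 MHz, 27.85 MHz.
k=2: 34.4 MHz, 48.6 MHz.
k=3: 55.15 MHz, 69.35 MHz.
k=4: 75.9 MHz, 90.1 MHz.
Within [18.4 MHz, 71.6 MHz]: 27.85 MHz, 34.4 MHz, 48.6 MHz, 55.15 MHz, 69.35 MHz.

27.85 MHz, 34.4 MHz, 48.6 MHz, 55.15 MHz, 69.35 MHz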